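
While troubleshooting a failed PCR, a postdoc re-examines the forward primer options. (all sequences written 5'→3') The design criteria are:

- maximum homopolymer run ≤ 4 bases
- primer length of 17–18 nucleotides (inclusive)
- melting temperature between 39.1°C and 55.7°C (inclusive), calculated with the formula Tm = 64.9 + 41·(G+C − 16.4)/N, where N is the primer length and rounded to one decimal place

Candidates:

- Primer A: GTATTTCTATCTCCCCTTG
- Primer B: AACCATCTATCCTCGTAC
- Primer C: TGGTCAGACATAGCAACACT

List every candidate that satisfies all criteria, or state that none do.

Primer B only.

Primer A (19 nt, A=2 T=9 G=2 C=6): longest run = 4 ✓; length 19, outside 17–18 ✗; Tm = 64.9 + 41·(8 − 16.4)/19 = 46.8°C ✓ — fails.
Primer B (18 nt, A=5 T=5 G=1 C=7): longest run = 2 ✓; length 18 ✓; Tm = 64.9 + 41·(8 − 16.4)/18 = 45.8°C ✓ — passes.
Primer C (20 nt, A=7 T=4 G=4 C=5): longest run = 2 ✓; length 20, outside 17–18 ✗; Tm = 64.9 + 41·(9 − 16.4)/20 = 49.7°C ✓ — fails.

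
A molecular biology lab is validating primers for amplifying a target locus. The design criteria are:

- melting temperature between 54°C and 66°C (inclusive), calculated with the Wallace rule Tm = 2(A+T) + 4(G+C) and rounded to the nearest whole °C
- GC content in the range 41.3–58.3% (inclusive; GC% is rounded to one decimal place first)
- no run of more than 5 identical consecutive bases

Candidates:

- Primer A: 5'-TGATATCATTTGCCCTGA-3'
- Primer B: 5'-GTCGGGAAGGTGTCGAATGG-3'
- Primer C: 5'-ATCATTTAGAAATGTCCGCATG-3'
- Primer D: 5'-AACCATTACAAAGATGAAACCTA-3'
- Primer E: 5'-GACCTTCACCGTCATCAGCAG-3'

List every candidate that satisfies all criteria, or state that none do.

Primer A (18 nt, A=4 T=7 G=3 C=4): Tm = 2·11 + 4·7 = 50°C, outside 54–66°C ✗; GC 7/18 = 38.9%, outside 41.3–58.3% ✗; longest run = 3 ✓ — fails.
Primer B (20 nt, A=4 T=4 G=10 C=2): Tm = 2·8 + 4·12 = 64°C ✓; GC 12/20 = 60.0%, outside 41.3–58.3% ✗; longest run = 3 ✓ — fails.
Primer C (22 nt, A=7 T=7 G=4 C=4): Tm = 2·14 + 4·8 = 60°C ✓; GC 8/22 = 36.4%, outside 41.3–58.3% ✗; longest run = 3 ✓ — fails.
Primer D (23 nt, A=12 T=4 G=2 C=5): Tm = 2·16 + 4·7 = 60°C ✓; GC 7/23 = 30.4%, outside 41.3–58.3% ✗; longest run = 3 ✓ — fails.
Primer E (21 nt, A=5 T=4 G=4 C=8): Tm = 2·9 + 4·12 = 66°C ✓; GC 12/21 = 57.1% ✓; longest run = 2 ✓ — passes.

Primer E only.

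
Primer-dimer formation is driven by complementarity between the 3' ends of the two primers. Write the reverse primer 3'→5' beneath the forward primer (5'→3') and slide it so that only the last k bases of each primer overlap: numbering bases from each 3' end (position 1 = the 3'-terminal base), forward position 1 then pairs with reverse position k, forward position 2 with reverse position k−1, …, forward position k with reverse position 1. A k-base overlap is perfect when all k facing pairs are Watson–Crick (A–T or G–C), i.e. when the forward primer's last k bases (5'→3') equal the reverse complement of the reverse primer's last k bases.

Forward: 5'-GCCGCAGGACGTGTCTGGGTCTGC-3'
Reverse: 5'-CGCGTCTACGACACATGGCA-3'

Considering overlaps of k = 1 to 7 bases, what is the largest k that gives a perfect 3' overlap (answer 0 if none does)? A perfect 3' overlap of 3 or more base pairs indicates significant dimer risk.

Longest perfect overlap: 3 complementary base pairs; significant dimer risk (threshold 3).

Last 7 bases (5'→3') — forward …GGTCTGC, reverse …CATGGCA.
Reverse complement of the reverse primer's last 7 bases: TGCCATG; its first k bases are the reverse complement of the reverse primer's last k bases, so a perfect k-base overlap needs the forward primer's last k bases to equal them.
Comparing (forward last k vs required): k=1: C vs T ✗; k=2: GC vs TG ✗; k=3: TGC vs TGC ✓; k=4: CTGC vs TGCC ✗; k=5: TCTGC vs TGCCA ✗; k=6: GTCTGC vs TGCCAT ✗; k=7: GGTCTGC vs TGCCATG ✗.
Only k = 3 is perfect, so the longest perfect 3' overlap is 3.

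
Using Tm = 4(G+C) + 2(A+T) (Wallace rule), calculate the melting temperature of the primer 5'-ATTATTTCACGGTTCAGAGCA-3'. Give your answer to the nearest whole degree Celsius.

58°C

Base counts: A=6, T=7, G=4, C=4 (length 21).
Tm = 2·(6+7) + 4·(4+4) = 2·13 + 4·8 = 26 + 32 = 58°C.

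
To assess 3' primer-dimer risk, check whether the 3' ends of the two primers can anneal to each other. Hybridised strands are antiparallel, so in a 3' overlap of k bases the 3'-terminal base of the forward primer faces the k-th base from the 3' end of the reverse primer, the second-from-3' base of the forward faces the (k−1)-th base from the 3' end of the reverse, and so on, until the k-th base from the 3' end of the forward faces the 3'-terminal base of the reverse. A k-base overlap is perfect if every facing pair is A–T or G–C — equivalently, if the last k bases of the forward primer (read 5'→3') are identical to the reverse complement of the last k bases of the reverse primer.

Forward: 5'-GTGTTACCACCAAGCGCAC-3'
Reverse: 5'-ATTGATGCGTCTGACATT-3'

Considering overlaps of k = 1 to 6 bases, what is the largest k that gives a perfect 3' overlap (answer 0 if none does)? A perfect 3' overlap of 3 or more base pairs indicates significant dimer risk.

Longest perfect overlap: 0 complementary base pairs; below the dimer-risk threshold (threshold 3).

Last 6 bases (5'→3') — forward …GCGCAC, reverse …GACATT.
Reverse complement of the reverse primer's last 6 bases: AATGTC; its first k bases are the reverse complement of the reverse primer's last k bases, so a perfect k-base overlap needs the forward primer's last k bases to equal them.
Comparing (forward last k vs required): k=1: C vs A ✗; k=2: AC vs AA ✗; k=3: CAC vs AAT ✗; k=4: GCAC vs AATG ✗; k=5: CGCAC vs AATGT ✗; k=6: GCGCAC vs AATGTC ✗.
No overlap length from 1 to 6 is perfect, so the longest perfect 3' overlap is 0.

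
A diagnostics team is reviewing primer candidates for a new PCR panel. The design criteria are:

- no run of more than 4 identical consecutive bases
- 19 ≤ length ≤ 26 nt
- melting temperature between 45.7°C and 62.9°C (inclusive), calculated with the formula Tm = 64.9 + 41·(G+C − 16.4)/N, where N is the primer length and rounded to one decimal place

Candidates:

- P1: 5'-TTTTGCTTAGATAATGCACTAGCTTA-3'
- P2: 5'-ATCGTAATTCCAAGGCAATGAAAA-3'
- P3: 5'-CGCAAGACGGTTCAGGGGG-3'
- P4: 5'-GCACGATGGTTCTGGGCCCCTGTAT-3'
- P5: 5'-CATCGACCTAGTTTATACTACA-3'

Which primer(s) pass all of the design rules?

P1, P2, P4 and P5.

P1 (26 nt, A=7 T=11 G=4 C=4): longest run = 4 ✓; length 26 ✓; Tm = 64.9 + 41·(8 − 16.4)/26 = 51.7°C ✓ — passes.
P2 (24 nt, A=11 T=5 G=4 C=4): longest run = 4 ✓; length 24 ✓; Tm = 64.9 + 41·(8 − 16.4)/24 = 50.6°C ✓ — passes.
P3 (19 nt, A=4 T=2 G=9 C=4): longest run = 5, exceeds 4 ✗; length 19 ✓; Tm = 64.9 + 41·(13 − 16.4)/19 = 57.6°C ✓ — fails.
P4 (25 nt, A=3 T=7 G=8 C=7): longest run = 4 ✓; length 25 ✓; Tm = 64.9 + 41·(15 − 16.4)/25 = 62.6°C ✓ — passes.
P5 (22 nt, A=7 T=7 G=2 C=6): longest run = 3 ✓; length 22 ✓; Tm = 64.9 + 41·(8 − 16.4)/22 = 49.2°C ✓ — passes.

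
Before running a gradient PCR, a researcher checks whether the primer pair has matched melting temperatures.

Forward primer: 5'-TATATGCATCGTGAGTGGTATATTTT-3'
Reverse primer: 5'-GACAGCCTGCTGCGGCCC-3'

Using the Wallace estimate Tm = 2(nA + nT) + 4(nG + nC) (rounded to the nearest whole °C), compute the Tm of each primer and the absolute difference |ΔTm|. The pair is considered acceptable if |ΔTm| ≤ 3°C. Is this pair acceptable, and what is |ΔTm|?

|ΔTm| = 4°C; the pair is not acceptable.

Forward: A=6 T=12 G=6 C=2 → Tm = 2·18 + 4·8 = 68°C.
Reverse: A=2 T=2 G=6 C=8 → Tm = 2·4 + 4·14 = 64°C.
|ΔTm| = |68 − 64| = 4°C, > 3°C.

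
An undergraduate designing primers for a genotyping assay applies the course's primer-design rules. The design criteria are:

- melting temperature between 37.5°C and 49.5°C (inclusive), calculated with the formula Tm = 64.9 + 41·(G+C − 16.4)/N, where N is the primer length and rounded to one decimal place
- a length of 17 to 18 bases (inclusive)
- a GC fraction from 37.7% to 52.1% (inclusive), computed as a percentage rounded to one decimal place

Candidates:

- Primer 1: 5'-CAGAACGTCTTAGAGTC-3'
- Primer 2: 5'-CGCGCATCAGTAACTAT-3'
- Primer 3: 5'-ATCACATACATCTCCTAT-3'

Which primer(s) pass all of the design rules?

Primer 1 and Primer 2.

Primer 1 (17 nt, A=5 T=4 G=4 C=4): Tm = 64.9 + 41·(8 − 16.4)/17 = 44.6°C ✓; length 17 ✓; GC 8/17 = 47.1% ✓ — passes.
Primer 2 (17 nt, A=5 T=4 G=3 C=5): Tm = 64.9 + 41·(8 − 16.4)/17 = 44.6°C ✓; length 17 ✓; GC 8/17 = 47.1% ✓ — passes.
Primer 3 (18 nt, A=6 T=6 G=0 C=6): Tm = 64.9 + 41·(6 − 16.4)/18 = 41.2°C ✓; length 18 ✓; GC 6/18 = 33.3%, outside 37.7–52.1% ✗ — fails.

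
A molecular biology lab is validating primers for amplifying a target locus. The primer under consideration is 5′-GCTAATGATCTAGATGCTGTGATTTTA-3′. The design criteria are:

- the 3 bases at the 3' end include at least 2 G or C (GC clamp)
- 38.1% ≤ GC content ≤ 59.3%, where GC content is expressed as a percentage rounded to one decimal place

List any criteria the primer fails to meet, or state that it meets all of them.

Fails: GC clamp, GC content.

Base counts: A=7, T=11, G=6, C=3 (length 27).
GC clamp: 3' end TTA has 0 G/C, need ≥2 ✗
GC content: GC 9/27 = 33.3%, outside 38.1–59.3% ✗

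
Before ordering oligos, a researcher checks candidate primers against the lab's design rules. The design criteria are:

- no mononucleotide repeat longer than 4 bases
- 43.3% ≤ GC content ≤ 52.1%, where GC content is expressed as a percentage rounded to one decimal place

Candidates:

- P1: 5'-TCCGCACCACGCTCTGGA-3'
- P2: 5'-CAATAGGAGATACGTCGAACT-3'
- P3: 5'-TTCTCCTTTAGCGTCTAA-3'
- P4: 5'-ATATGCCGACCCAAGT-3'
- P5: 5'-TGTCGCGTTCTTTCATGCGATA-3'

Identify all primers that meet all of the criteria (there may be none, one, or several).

P1 (18 nt, A=3 T=3 G=4 C=8): longest run = 2 ✓; GC 12/18 = 66.7%, outside 43.3–52.1% ✗ — fails.
P2 (21 nt, A=8 T=4 G=5 C=4): longest run = 2 ✓; GC 9/21 = 42.9%, outside 43.3–52.1% ✗ — fails.
P3 (18 nt, A=3 T=8 G=2 C=5): longest run = 3 ✓; GC 7/18 = 38.9%, outside 43.3–52.1% ✗ — fails.
P4 (16 nt, A=5 T=3 G=3 C=5): longest run = 3 ✓; GC 8/16 = 50.0% ✓ — passes.
P5 (22 nt, A=3 T=9 G=5 C=5): longest run = 3 ✓; GC 10/22 = 45.5% ✓ — passes.

P4 and P5.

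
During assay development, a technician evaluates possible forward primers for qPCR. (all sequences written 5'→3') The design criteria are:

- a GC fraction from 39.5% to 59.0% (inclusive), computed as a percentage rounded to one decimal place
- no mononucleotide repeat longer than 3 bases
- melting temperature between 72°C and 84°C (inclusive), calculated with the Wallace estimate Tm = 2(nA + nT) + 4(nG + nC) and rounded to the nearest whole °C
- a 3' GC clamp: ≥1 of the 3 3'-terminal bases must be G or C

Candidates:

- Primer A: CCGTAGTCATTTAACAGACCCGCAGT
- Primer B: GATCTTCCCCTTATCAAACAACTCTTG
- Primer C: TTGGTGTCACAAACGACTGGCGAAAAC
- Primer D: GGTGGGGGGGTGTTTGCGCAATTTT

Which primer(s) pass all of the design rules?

Primer A only.

Primer A (26 nt, A=7 T=6 G=5 C=8): GC 13/26 = 50.0% ✓; longest run = 3 ✓; Tm = 2·13 + 4·13 = 78°C ✓; 3' end AGT has 1 G/C ✓ — passes.
Primer B (27 nt, A=7 T=9 G=2 C=9): GC 11/27 = 40.7% ✓; longest run = 4, exceeds 3 ✗; Tm = 2·16 + 4·11 = 76°C ✓; 3' end TTG has 1 G/C ✓ — fails.
Primer C (27 nt, A=9 T=5 G=7 C=6): GC 13/27 = 48.1% ✓; longest run = 4, exceeds 3 ✗; Tm = 2·14 + 4·13 = 80°C ✓; 3' end AAC has 1 G/C ✓ — fails.
Primer D (25 nt, A=2 T=9 G=12 C=2): GC 14/25 = 56.0% ✓; longest run = 7, exceeds 3 ✗; Tm = 2·11 + 4·14 = 78°C ✓; 3' end TTT has 0 G/C, need ≥1 ✗ — fails.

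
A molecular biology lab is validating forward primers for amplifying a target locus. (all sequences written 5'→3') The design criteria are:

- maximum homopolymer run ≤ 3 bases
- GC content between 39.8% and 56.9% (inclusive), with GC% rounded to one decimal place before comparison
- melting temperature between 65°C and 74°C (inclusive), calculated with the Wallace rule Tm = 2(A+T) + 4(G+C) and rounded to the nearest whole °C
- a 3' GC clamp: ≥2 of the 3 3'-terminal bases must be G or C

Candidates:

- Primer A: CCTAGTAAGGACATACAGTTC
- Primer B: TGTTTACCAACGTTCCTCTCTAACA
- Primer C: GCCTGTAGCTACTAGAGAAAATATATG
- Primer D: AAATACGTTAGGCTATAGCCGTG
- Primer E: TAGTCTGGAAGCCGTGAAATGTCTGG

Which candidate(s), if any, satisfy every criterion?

Primer A (21 nt, A=7 T=5 G=4 C=5): longest run = 2 ✓; GC 9/21 = 42.9% ✓; Tm = 2·12 + 4·9 = 60°C, outside 65–74°C ✗; 3' end TTC has 1 G/C, need ≥2 ✗ — fails.
Primer B (25 nt, A=6 T=9 G=2 C=8): longest run = 3 ✓; GC 10/25 = 40.0% ✓; Tm = 2·15 + 4·10 = 70°C ✓; 3' end ACA has 1 G/C, need ≥2 ✗ — fails.
Primer C (27 nt, A=10 T=7 G=6 C=4): longest run = 4, exceeds 3 ✗; GC 10/27 = 37.0%, outside 39.8–56.9% ✗; Tm = 2·17 + 4·10 = 74°C ✓; 3' end ATG has 1 G/C, need ≥2 ✗ — fails.
Primer D (23 nt, A=7 T=6 G=6 C=4): longest run = 3 ✓; GC 10/23 = 43.5% ✓; Tm = 2·13 + 4·10 = 66°C ✓; 3' end GTG has 2 G/C ✓ — passes.
Primer E (26 nt, A=6 T=7 G=9 C=4): longest run = 3 ✓; GC 13/26 = 50.0% ✓; Tm = 2·13 + 4·13 = 78°C, outside 65–74°C ✗; 3' end TGG has 2 G/C ✓ — fails.

Primer D only.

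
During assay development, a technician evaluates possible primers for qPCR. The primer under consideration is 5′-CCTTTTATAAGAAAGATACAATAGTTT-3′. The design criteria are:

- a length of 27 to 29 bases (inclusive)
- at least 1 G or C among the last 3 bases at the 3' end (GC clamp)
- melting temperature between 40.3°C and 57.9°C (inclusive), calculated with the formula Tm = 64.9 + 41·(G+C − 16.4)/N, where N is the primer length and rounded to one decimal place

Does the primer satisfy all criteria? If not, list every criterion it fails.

Fails: GC clamp.

Base counts: A=11, T=10, G=3, C=3 (length 27).
length: length 27 ✓
GC clamp: 3' end TTT has 0 G/C, need ≥1 ✗
Tm: Tm = 64.9 + 41·(6 − 16.4)/27 = 49.1°C ✓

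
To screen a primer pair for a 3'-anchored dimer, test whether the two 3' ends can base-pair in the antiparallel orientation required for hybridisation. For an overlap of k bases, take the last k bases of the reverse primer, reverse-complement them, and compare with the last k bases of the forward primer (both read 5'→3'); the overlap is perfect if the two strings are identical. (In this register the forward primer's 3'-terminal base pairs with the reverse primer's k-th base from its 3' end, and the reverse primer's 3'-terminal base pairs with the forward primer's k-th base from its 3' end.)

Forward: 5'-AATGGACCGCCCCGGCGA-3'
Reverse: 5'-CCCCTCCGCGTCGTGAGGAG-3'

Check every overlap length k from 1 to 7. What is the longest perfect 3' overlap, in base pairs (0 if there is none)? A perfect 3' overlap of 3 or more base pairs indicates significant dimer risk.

Last 7 bases (5'→3') — forward …CCGGCGA, reverse …TGAGGAG.
Reverse complement of the reverse primer's last 7 bases: CTCCTCA; its first k bases are the reverse complement of the reverse primer's last k bases, so a perfect k-base overlap needs the forward primer's last k bases to equal them.
Comparing (forward last k vs required): k=1: A vs C ✗; k=2: GA vs CT ✗; k=3: CGA vs CTC ✗; k=4: GCGA vs CTCC ✗; k=5: GGCGA vs CTCCT ✗; k=6: CGGCGA vs CTCCTC ✗; k=7: CCGGCGA vs CTCCTCA ✗.
No overlap length from 1 to 7 is perfect, so the longest perfect 3' overlap is 0.

Longest perfect overlap: 0 complementary base pairs; below the dimer-risk threshold (threshold 3).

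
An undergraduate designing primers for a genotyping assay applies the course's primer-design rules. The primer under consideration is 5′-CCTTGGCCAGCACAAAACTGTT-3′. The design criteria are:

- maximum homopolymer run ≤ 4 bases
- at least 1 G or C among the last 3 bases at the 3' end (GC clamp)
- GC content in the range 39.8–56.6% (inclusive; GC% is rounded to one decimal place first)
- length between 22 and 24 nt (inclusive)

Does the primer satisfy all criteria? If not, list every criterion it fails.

Base counts: A=6, T=5, G=4, C=7 (length 22).
homopolymer run: longest run = 4 ✓
GC clamp: 3' end GTT has 1 G/C ✓
GC content: GC 11/22 = 50.0% ✓
length: length 22 ✓

Meets all criteria.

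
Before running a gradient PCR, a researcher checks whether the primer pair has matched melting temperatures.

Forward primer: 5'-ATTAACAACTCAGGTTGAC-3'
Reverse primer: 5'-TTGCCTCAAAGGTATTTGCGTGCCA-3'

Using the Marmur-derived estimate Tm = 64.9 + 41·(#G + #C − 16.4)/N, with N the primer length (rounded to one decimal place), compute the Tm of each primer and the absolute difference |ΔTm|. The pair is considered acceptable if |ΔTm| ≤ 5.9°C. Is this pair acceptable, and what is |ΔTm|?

Forward: G+C = 7, N = 19 → Tm = 64.9 + 41·(7 − 16.4)/19 = 44.6°C.
Reverse: G+C = 12, N = 25 → Tm = 64.9 + 41·(12 − 16.4)/25 = 57.7°C.
|ΔTm| = |44.6 − 57.7| = 13.1°C, > 5.9°C.

|ΔTm| = 13.1°C; the pair is not acceptable.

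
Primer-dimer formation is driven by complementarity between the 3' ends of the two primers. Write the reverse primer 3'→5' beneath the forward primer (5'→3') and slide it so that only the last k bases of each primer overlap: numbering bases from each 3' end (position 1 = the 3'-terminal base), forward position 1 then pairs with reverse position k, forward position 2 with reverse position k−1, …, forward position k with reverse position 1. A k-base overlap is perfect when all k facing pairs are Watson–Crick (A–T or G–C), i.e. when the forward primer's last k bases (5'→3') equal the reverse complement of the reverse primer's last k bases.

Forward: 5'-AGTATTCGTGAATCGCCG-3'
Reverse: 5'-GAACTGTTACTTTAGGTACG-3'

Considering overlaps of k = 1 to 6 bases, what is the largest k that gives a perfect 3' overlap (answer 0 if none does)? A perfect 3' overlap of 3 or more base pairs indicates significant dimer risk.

Longest perfect overlap: 2 complementary base pairs; below the dimer-risk threshold (threshold 3).

Last 6 bases (5'→3') — forward …TCGCCG, reverse …GGTACG.
Reverse complement of the reverse primer's last 6 bases: CGTACC; its first k bases are the reverse complement of the reverse primer's last k bases, so a perfect k-base overlap needs the forward primer's last k bases to equal them.
Comparing (forward last k vs required): k=1: G vs C ✗; k=2: CG vs CG ✓; k=3: CCG vs CGT ✗; k=4: GCCG vs CGTA ✗; k=5: CGCCG vs CGTAC ✗; k=6: TCGCCG vs CGTACC ✗.
Only k = 2 is perfect, so the longest perfect 3' overlap is 2.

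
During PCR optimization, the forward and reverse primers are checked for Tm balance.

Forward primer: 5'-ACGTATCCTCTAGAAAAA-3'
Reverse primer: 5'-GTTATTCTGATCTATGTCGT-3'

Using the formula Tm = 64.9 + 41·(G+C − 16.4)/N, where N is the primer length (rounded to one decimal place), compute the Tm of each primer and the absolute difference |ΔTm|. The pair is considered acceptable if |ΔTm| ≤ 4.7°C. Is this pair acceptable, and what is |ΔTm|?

|ΔTm| = 4.4°C; the pair is acceptable.

Forward: G+C = 6, N = 18 → Tm = 64.9 + 41·(6 − 16.4)/18 = 41.2°C.
Reverse: G+C = 7, N = 20 → Tm = 64.9 + 41·(7 − 16.4)/20 = 45.6°C.
|ΔTm| = |41.2 − 45.6| = 4.4°C, ≤ 4.7°C.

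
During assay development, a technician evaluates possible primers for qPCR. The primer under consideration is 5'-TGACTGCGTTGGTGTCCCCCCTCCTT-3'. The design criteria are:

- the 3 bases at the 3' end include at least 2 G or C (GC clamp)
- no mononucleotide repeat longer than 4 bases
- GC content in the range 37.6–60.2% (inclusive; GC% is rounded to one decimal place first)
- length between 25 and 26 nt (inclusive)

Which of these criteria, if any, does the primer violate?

Base counts: A=1, T=9, G=6, C=10 (length 26).
GC clamp: 3' end CTT has 1 G/C, need ≥2 ✗
homopolymer run: longest run = 6, exceeds 4 ✗
GC content: GC 16/26 = 61.5%, outside 37.6–60.2% ✗
length: length 26 ✓

Fails: GC clamp, homopolymer run, GC content.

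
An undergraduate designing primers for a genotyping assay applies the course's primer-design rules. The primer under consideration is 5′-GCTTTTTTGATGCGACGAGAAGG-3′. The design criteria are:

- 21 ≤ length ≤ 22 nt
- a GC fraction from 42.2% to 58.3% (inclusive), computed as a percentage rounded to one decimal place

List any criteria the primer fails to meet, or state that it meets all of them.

Fails: length.

Base counts: A=5, T=7, G=8, C=3 (length 23).
length: length 23, outside 21–22 ✗
GC content: GC 11/23 = 47.8% ✓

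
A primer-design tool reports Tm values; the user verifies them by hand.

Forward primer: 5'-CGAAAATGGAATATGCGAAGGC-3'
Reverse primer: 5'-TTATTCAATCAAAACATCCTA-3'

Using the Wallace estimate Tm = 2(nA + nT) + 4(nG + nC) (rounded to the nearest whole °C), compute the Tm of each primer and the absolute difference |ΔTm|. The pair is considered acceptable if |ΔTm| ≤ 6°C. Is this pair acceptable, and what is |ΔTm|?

Forward: A=9 T=3 G=7 C=3 → Tm = 2·12 + 4·10 = 64°C.
Reverse: A=9 T=7 G=0 C=5 → Tm = 2·16 + 4·5 = 52°C.
|ΔTm| = |64 − 52| = 12°C, > 6°C.

|ΔTm| = 12°C; the pair is not acceptable.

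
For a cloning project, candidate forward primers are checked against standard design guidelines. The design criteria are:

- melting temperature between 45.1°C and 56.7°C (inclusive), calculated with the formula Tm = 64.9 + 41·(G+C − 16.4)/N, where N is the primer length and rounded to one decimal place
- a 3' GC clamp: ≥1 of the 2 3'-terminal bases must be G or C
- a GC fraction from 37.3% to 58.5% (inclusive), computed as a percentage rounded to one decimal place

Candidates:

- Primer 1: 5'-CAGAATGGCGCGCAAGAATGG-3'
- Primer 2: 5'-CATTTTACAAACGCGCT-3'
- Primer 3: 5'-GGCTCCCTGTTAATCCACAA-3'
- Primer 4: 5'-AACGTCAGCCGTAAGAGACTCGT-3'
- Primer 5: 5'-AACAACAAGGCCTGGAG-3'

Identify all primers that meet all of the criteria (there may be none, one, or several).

Primer 1 and Primer 5.

Primer 1 (21 nt, A=7 T=2 G=8 C=4): Tm = 64.9 + 41·(12 − 16.4)/21 = 56.3°C ✓; 3' end GG has 2 G/C ✓; GC 12/21 = 57.1% ✓ — passes.
Primer 2 (17 nt, A=5 T=5 G=2 C=5): Tm = 64.9 + 41·(7 − 16.4)/17 = 42.2°C, outside 45.1–56.7°C ✗; 3' end CT has 1 G/C ✓; GC 7/17 = 41.2% ✓ — fails.
Primer 3 (20 nt, A=5 T=5 G=3 C=7): Tm = 64.9 + 41·(10 − 16.4)/20 = 51.8°C ✓; 3' end AA has 0 G/C, need ≥1 ✗; GC 10/20 = 50.0% ✓ — fails.
Primer 4 (23 nt, A=7 T=4 G=6 C=6): Tm = 64.9 + 41·(12 − 16.4)/23 = 57.1°C, outside 45.1–56.7°C ✗; 3' end GT has 1 G/C ✓; GC 12/23 = 52.2% ✓ — fails.
Primer 5 (17 nt, A=7 T=1 G=5 C=4): Tm = 64.9 + 41·(9 − 16.4)/17 = 47.1°C ✓; 3' end AG has 1 G/C ✓; GC 9/17 = 52.9% ✓ — passes.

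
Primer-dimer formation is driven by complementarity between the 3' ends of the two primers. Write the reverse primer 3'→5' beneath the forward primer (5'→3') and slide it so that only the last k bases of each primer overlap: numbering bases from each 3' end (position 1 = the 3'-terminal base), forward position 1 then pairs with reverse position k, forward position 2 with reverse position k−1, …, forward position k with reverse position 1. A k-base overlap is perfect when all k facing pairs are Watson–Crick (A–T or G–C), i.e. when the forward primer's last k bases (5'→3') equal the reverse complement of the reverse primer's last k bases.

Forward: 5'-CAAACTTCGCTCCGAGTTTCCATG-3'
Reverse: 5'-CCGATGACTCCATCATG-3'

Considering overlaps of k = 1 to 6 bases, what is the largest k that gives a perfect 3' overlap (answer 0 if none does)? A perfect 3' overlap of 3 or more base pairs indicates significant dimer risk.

Longest perfect overlap: 4 complementary base pairs; significant dimer risk (threshold 3).

Last 6 bases (5'→3') — forward …TCCATG, reverse …ATCATG.
Reverse complement of the reverse primer's last 6 bases: CATGAT; its first k bases are the reverse complement of the reverse primer's last k bases, so a perfect k-base overlap needs the forward primer's last k bases to equal them.
Comparing (forward last k vs required): k=1: G vs C ✗; k=2: TG vs CA ✗; k=3: ATG vs CAT ✗; k=4: CATG vs CATG ✓; k=5: CCATG vs CATGA ✗; k=6: TCCATG vs CATGAT ✗.
Only k = 4 is perfect, so the longest perfect 3' overlap is 4.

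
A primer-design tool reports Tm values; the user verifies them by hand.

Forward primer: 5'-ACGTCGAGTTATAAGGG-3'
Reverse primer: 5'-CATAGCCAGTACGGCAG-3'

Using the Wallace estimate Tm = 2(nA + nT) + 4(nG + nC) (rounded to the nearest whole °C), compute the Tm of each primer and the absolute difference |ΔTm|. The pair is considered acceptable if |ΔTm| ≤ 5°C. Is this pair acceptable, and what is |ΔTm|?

Forward: A=5 T=4 G=6 C=2 → Tm = 2·9 + 4·8 = 50°C.
Reverse: A=5 T=2 G=5 C=5 → Tm = 2·7 + 4·10 = 54°C.
|ΔTm| = |50 − 54| = 4°C, ≤ 5°C.

|ΔTm| = 4°C; the pair is acceptable.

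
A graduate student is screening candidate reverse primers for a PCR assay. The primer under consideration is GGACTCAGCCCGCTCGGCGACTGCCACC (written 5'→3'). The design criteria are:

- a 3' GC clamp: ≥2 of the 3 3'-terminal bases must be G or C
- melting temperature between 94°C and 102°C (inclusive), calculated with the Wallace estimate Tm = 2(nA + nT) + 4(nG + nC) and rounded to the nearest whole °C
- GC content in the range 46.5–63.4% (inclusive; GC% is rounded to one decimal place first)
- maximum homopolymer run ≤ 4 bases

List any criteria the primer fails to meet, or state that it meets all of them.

Fails: GC content.

Base counts: A=4, T=3, G=8, C=13 (length 28).
GC clamp: 3' end ACC has 2 G/C ✓
Tm: Tm = 2·7 + 4·21 = 98°C ✓
GC content: GC 21/28 = 75.0%, outside 46.5–63.4% ✗
homopolymer run: longest run = 3 ✓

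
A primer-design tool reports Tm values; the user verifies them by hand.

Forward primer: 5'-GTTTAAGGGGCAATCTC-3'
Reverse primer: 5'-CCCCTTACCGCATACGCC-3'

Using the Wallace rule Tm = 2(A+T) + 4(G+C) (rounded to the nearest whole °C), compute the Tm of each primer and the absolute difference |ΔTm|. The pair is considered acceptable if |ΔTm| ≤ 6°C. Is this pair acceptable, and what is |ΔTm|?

Forward: A=4 T=5 G=5 C=3 → Tm = 2·9 + 4·8 = 50°C.
Reverse: A=3 T=3 G=2 C=10 → Tm = 2·6 + 4·12 = 60°C.
|ΔTm| = |50 − 60| = 10°C, > 6°C.

|ΔTm| = 10°C; the pair is not acceptable.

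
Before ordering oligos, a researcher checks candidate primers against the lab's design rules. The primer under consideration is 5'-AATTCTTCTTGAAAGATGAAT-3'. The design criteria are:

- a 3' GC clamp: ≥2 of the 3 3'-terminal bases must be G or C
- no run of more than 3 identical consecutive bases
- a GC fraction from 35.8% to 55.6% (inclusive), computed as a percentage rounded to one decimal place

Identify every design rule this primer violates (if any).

Base counts: A=8, T=8, G=3, C=2 (length 21).
GC clamp: 3' end AAT has 0 G/C, need ≥2 ✗
homopolymer run: longest run = 3 ✓
GC content: GC 5/21 = 23.8%, outside 35.8–55.6% ✗

Fails: GC clamp, GC content.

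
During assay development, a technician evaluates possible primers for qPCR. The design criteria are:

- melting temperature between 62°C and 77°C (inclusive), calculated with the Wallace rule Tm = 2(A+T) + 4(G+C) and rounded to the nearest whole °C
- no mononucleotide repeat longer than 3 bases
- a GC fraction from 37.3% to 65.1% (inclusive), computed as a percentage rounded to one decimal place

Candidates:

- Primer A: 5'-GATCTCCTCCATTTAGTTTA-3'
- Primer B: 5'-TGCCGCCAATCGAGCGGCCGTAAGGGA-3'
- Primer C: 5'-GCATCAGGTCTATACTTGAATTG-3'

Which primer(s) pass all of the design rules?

Primer C only.

Primer A (20 nt, A=4 T=9 G=2 C=5): Tm = 2·13 + 4·7 = 54°C, outside 62–77°C ✗; longest run = 3 ✓; GC 7/20 = 35.0%, outside 37.3–65.1% ✗ — fails.
Primer B (27 nt, A=6 T=3 G=10 C=8): Tm = 2·9 + 4·18 = 90°C, outside 62–77°C ✗; longest run = 3 ✓; GC 18/27 = 66.7%, outside 37.3–65.1% ✗ — fails.
Primer C (23 nt, A=6 T=8 G=5 C=4): Tm = 2·14 + 4·9 = 64°C ✓; longest run = 2 ✓; GC 9/23 = 39.1% ✓ — passes.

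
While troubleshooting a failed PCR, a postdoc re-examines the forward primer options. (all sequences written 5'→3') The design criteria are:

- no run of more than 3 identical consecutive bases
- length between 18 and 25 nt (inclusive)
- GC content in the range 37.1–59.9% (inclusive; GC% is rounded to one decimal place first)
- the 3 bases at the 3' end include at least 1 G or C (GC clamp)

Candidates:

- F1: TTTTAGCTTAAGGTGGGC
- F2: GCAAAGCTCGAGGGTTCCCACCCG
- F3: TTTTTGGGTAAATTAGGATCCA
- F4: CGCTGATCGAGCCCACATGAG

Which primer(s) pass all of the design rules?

None of the candidates satisfy all criteria.

F1 (18 nt, A=3 T=7 G=6 C=2): longest run = 4, exceeds 3 ✗; length 18 ✓; GC 8/18 = 44.4% ✓; 3' end GGC has 3 G/C ✓ — fails.
F2 (24 nt, A=5 T=3 G=7 C=9): longest run = 3 ✓; length 24 ✓; GC 16/24 = 66.7%, outside 37.1–59.9% ✗; 3' end CCG has 3 G/C ✓ — fails.
F3 (22 nt, A=6 T=9 G=5 C=2): longest run = 5, exceeds 3 ✗; length 22 ✓; GC 7/22 = 31.8%, outside 37.1–59.9% ✗; 3' end CCA has 2 G/C ✓ — fails.
F4 (21 nt, A=5 T=3 G=6 C=7): longest run = 3 ✓; length 21 ✓; GC 13/21 = 61.9%, outside 37.1–59.9% ✗; 3' end GAG has 2 G/C ✓ — fails.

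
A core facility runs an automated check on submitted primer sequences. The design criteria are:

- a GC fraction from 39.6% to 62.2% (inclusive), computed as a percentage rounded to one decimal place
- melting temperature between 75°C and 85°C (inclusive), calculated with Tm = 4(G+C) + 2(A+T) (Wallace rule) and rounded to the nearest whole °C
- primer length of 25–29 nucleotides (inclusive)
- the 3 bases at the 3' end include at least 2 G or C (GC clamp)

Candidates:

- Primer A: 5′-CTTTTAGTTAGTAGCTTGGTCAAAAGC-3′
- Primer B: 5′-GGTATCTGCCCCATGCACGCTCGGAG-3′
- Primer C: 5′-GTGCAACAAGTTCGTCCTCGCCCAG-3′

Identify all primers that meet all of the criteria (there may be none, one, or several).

Primer C only.

Primer A (27 nt, A=7 T=10 G=6 C=4): GC 10/27 = 37.0%, outside 39.6–62.2% ✗; Tm = 2·17 + 4·10 = 74°C, outside 75–85°C ✗; length 27 ✓; 3' end AGC has 2 G/C ✓ — fails.
Primer B (26 nt, A=4 T=5 G=8 C=9): GC 17/26 = 65.4%, outside 39.6–62.2% ✗; Tm = 2·9 + 4·17 = 86°C, outside 75–85°C ✗; length 26 ✓; 3' end GAG has 2 G/C ✓ — fails.
Primer C (25 nt, A=5 T=5 G=6 C=9): GC 15/25 = 60.0% ✓; Tm = 2·10 + 4·15 = 80°C ✓; length 25 ✓; 3' end CAG has 2 G/C ✓ — passes.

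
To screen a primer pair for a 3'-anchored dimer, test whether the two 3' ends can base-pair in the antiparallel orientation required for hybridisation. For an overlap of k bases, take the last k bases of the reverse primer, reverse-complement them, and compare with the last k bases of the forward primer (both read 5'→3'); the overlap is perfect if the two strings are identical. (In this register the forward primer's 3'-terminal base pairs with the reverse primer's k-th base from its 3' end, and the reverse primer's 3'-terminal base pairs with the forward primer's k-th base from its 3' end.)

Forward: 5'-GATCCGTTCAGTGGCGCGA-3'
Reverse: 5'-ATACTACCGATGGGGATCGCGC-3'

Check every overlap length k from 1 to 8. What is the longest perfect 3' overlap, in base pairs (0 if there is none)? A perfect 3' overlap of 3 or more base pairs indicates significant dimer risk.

Longest perfect overlap: 6 complementary base pairs; significant dimer risk (threshold 3).

Last 8 bases (5'→3') — forward …TGGCGCGA, reverse …GATCGCGC.
Reverse complement of the reverse primer's last 8 bases: GCGCGATC; its first k bases are the reverse complement of the reverse primer's last k bases, so a perfect k-base overlap needs the forward primer's last k bases to equal them.
Comparing (forward last k vs required): k=1: A vs G ✗; k=2: GA vs GC ✗; k=3: CGA vs GCG ✗; k=4: GCGA vs GCGC ✗; k=5: CGCGA vs GCGCG ✗; k=6: GCGCGA vs GCGCGA ✓; k=7: GGCGCGA vs GCGCGAT ✗; k=8: TGGCGCGA vs GCGCGATC ✗.
Only k = 6 is perfect, so the longest perfect 3' overlap is 6.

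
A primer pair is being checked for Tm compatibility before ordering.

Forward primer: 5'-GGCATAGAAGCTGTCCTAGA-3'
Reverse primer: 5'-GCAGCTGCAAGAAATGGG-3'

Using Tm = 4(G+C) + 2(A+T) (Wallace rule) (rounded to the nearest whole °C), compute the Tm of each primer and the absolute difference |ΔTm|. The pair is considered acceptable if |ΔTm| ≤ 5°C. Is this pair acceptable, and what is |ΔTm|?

Forward: A=6 T=4 G=6 C=4 → Tm = 2·10 + 4·10 = 60°C.
Reverse: A=6 T=2 G=7 C=3 → Tm = 2·8 + 4·10 = 56°C.
|ΔTm| = |60 − 56| = 4°C, ≤ 5°C.

|ΔTm| = 4°C; the pair is acceptable.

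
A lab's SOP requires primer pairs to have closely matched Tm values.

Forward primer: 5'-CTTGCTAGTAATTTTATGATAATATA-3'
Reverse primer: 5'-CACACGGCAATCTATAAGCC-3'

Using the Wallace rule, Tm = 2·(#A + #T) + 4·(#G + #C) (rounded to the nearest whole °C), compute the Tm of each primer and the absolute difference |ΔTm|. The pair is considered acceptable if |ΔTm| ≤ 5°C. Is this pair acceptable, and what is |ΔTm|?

Forward: A=9 T=12 G=3 C=2 → Tm = 2·21 + 4·5 = 62°C.
Reverse: A=7 T=3 G=3 C=7 → Tm = 2·10 + 4·10 = 60°C.
|ΔTm| = |62 − 60| = 2°C, ≤ 5°C.

|ΔTm| = 2°C; the pair is acceptable.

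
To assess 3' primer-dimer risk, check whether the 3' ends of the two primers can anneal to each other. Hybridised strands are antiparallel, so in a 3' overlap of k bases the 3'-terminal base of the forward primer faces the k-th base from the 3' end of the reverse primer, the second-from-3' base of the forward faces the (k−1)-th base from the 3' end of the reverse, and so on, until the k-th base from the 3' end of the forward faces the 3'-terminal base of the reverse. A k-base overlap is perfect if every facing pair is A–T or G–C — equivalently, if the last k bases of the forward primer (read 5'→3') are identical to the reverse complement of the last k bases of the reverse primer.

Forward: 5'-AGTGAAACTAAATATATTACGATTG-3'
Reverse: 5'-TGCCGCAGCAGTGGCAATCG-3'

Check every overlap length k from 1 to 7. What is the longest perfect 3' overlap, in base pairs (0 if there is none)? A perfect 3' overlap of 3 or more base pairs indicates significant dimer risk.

Longest perfect overlap: 6 complementary base pairs; significant dimer risk (threshold 3).

Last 7 bases (5'→3') — forward …ACGATTG, reverse …GCAATCG.
Reverse complement of the reverse primer's last 7 bases: CGATTGC; its first k bases are the reverse complement of the reverse primer's last k bases, so a perfect k-base overlap needs the forward primer's last k bases to equal them.
Comparing (forward last k vs required): k=1: G vs C ✗; k=2: TG vs CG ✗; k=3: TTG vs CGA ✗; k=4: ATTG vs CGAT ✗; k=5: GATTG vs CGATT ✗; k=6: CGATTG vs CGATTG ✓; k=7: ACGATTG vs CGATTGC ✗.
Only k = 6 is perfect, so the longest perfect 3' overlap is 6.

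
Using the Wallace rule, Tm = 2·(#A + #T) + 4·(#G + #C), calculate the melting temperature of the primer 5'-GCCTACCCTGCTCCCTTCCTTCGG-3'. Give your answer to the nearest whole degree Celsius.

Base counts: A=1, T=7, G=4, C=12 (length 24).
Tm = 2·(1+7) + 4·(4+12) = 2·8 + 4·16 = 16 + 64 = 80°C.

80°C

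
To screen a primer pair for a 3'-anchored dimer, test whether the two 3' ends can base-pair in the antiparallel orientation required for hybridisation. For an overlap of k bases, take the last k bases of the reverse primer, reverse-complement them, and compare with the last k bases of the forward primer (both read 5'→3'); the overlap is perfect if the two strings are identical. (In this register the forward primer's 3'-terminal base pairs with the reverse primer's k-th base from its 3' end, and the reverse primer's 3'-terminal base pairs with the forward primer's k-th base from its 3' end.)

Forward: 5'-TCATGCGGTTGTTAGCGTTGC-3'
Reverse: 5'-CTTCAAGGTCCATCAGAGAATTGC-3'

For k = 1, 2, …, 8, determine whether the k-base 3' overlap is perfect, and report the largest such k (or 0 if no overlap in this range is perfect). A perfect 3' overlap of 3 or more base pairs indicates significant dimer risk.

Last 8 bases (5'→3') — forward …AGCGTTGC, reverse …AGAATTGC.
Reverse complement of the reverse primer's last 8 bases: GCAATTCT; its first k bases are the reverse complement of the reverse primer's last k bases, so a perfect k-base overlap needs the forward primer's last k bases to equal them.
Comparing (forward last k vs required): k=1: C vs G ✗; k=2: GC vs GC ✓; k=3: TGC vs GCA ✗; k=4: TTGC vs GCAA ✗; k=5: GTTGC vs GCAAT ✗; k=6: CGTTGC vs GCAATT ✗; k=7: GCGTTGC vs GCAATTC ✗; k=8: AGCGTTGC vs GCAATTCT ✗.
Only k = 2 is perfect, so the longest perfect 3' overlap is 2.

Longest perfect overlap: 2 complementary base pairs; below the dimer-risk threshold (threshold 3).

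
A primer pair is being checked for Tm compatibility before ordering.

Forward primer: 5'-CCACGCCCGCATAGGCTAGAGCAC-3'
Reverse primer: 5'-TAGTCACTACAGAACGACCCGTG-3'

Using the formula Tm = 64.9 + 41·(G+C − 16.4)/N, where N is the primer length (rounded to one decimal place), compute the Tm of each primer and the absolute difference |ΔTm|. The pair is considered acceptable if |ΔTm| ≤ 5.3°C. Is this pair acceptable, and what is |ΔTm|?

Forward: G+C = 16, N = 24 → Tm = 64.9 + 41·(16 − 16.4)/24 = 64.2°C.
Reverse: G+C = 12, N = 23 → Tm = 64.9 + 41·(12 − 16.4)/23 = 57.1°C.
|ΔTm| = |64.2 − 57.1| = 7.1°C, > 5.3°C.

|ΔTm| = 7.1°C; the pair is not acceptable.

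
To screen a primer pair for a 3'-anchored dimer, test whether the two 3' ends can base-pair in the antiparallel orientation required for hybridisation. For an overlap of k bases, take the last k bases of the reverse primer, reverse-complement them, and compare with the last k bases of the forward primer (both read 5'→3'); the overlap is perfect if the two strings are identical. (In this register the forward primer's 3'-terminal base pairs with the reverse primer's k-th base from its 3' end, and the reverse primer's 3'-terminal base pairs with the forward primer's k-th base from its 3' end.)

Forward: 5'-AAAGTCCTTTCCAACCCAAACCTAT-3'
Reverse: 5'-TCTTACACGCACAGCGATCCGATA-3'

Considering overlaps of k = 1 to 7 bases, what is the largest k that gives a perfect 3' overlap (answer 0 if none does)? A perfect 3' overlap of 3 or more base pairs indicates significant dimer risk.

Last 7 bases (5'→3') — forward …AACCTAT, reverse …TCCGATA.
Reverse complement of the reverse primer's last 7 bases: TATCGGA; its first k bases are the reverse complement of the reverse primer's last k bases, so a perfect k-base overlap needs the forward primer's last k bases to equal them.
Comparing (forward last k vs required): k=1: T vs T ✓; k=2: AT vs TA ✗; k=3: TAT vs TAT ✓; k=4: CTAT vs TATC ✗; k=5: CCTAT vs TATCG ✗; k=6: ACCTAT vs TATCGG ✗; k=7: AACCTAT vs TATCGGA ✗.
Perfect overlaps at k = 1, 3; the largest is 3.

Longest perfect overlap: 3 complementary base pairs; significant dimer risk (threshold 3).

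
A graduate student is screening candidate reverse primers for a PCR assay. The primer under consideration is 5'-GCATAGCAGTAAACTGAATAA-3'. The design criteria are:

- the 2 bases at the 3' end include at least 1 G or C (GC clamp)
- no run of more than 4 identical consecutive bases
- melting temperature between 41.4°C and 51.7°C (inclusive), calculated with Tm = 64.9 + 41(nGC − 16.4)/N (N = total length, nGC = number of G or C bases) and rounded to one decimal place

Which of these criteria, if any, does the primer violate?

Fails: GC clamp.

Base counts: A=10, T=4, G=4, C=3 (length 21).
GC clamp: 3' end AA has 0 G/C, need ≥1 ✗
homopolymer run: longest run = 3 ✓
Tm: Tm = 64.9 + 41·(7 − 16.4)/21 = 46.5°C ✓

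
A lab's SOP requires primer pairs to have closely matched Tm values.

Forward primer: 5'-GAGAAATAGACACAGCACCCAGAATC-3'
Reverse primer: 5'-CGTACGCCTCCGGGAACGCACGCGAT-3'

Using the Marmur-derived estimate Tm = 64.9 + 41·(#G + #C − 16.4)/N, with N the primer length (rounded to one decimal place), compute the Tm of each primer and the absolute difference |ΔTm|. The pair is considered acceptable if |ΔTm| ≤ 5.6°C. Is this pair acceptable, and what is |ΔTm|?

Forward: G+C = 12, N = 26 → Tm = 64.9 + 41·(12 − 16.4)/26 = 58.0°C.
Reverse: G+C = 18, N = 26 → Tm = 64.9 + 41·(18 − 16.4)/26 = 67.4°C.
|ΔTm| = |58.0 − 67.4| = 9.4°C, > 5.6°C.

|ΔTm| = 9.4°C; the pair is not acceptable.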